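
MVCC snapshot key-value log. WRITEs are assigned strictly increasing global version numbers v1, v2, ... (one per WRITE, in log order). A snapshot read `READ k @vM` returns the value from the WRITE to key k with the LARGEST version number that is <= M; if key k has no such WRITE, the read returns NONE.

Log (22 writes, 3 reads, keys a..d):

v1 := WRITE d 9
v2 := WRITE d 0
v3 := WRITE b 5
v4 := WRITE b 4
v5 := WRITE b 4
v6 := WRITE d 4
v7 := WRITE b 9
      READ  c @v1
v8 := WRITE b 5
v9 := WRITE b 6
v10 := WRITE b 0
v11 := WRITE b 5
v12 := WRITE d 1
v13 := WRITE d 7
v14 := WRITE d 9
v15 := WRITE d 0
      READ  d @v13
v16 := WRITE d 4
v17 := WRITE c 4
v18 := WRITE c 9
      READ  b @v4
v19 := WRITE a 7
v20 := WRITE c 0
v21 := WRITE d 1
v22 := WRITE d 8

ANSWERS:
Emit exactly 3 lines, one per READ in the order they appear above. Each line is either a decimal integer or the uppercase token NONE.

Answer: NONE
7
4

Derivation:
v1: WRITE d=9  (d history now [(1, 9)])
v2: WRITE d=0  (d history now [(1, 9), (2, 0)])
v3: WRITE b=5  (b history now [(3, 5)])
v4: WRITE b=4  (b history now [(3, 5), (4, 4)])
v5: WRITE b=4  (b history now [(3, 5), (4, 4), (5, 4)])
v6: WRITE d=4  (d history now [(1, 9), (2, 0), (6, 4)])
v7: WRITE b=9  (b history now [(3, 5), (4, 4), (5, 4), (7, 9)])
READ c @v1: history=[] -> no version <= 1 -> NONE
v8: WRITE b=5  (b history now [(3, 5), (4, 4), (5, 4), (7, 9), (8, 5)])
v9: WRITE b=6  (b history now [(3, 5), (4, 4), (5, 4), (7, 9), (8, 5), (9, 6)])
v10: WRITE b=0  (b history now [(3, 5), (4, 4), (5, 4), (7, 9), (8, 5), (9, 6), (10, 0)])
v11: WRITE b=5  (b history now [(3, 5), (4, 4), (5, 4), (7, 9), (8, 5), (9, 6), (10, 0), (11, 5)])
v12: WRITE d=1  (d history now [(1, 9), (2, 0), (6, 4), (12, 1)])
v13: WRITE d=7  (d history now [(1, 9), (2, 0), (6, 4), (12, 1), (13, 7)])
v14: WRITE d=9  (d history now [(1, 9), (2, 0), (6, 4), (12, 1), (13, 7), (14, 9)])
v15: WRITE d=0  (d history now [(1, 9), (2, 0), (6, 4), (12, 1), (13, 7), (14, 9), (15, 0)])
READ d @v13: history=[(1, 9), (2, 0), (6, 4), (12, 1), (13, 7), (14, 9), (15, 0)] -> pick v13 -> 7
v16: WRITE d=4  (d history now [(1, 9), (2, 0), (6, 4), (12, 1), (13, 7), (14, 9), (15, 0), (16, 4)])
v17: WRITE c=4  (c history now [(17, 4)])
v18: WRITE c=9  (c history now [(17, 4), (18, 9)])
READ b @v4: history=[(3, 5), (4, 4), (5, 4), (7, 9), (8, 5), (9, 6), (10, 0), (11, 5)] -> pick v4 -> 4
v19: WRITE a=7  (a history now [(19, 7)])
v20: WRITE c=0  (c history now [(17, 4), (18, 9), (20, 0)])
v21: WRITE d=1  (d history now [(1, 9), (2, 0), (6, 4), (12, 1), (13, 7), (14, 9), (15, 0), (16, 4), (21, 1)])
v22: WRITE d=8  (d history now [(1, 9), (2, 0), (6, 4), (12, 1), (13, 7), (14, 9), (15, 0), (16, 4), (21, 1), (22, 8)])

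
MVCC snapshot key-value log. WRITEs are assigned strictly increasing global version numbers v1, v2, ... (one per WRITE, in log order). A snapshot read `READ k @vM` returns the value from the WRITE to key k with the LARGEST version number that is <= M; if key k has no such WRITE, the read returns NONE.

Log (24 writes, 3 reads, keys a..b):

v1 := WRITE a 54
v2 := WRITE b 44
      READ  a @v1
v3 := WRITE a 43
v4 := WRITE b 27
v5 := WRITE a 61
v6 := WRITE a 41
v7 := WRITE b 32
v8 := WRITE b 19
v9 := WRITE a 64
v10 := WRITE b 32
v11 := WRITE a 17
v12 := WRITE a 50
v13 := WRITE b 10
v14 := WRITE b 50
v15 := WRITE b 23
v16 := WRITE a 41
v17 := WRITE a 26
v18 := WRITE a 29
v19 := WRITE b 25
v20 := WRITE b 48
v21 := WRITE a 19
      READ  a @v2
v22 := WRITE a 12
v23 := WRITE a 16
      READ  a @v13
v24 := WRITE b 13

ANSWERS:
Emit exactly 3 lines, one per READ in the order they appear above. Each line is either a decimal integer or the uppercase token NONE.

Answer: 54
54
50

Derivation:
v1: WRITE a=54  (a history now [(1, 54)])
v2: WRITE b=44  (b history now [(2, 44)])
READ a @v1: history=[(1, 54)] -> pick v1 -> 54
v3: WRITE a=43  (a history now [(1, 54), (3, 43)])
v4: WRITE b=27  (b history now [(2, 44), (4, 27)])
v5: WRITE a=61  (a history now [(1, 54), (3, 43), (5, 61)])
v6: WRITE a=41  (a history now [(1, 54), (3, 43), (5, 61), (6, 41)])
v7: WRITE b=32  (b history now [(2, 44), (4, 27), (7, 32)])
v8: WRITE b=19  (b history now [(2, 44), (4, 27), (7, 32), (8, 19)])
v9: WRITE a=64  (a history now [(1, 54), (3, 43), (5, 61), (6, 41), (9, 64)])
v10: WRITE b=32  (b history now [(2, 44), (4, 27), (7, 32), (8, 19), (10, 32)])
v11: WRITE a=17  (a history now [(1, 54), (3, 43), (5, 61), (6, 41), (9, 64), (11, 17)])
v12: WRITE a=50  (a history now [(1, 54), (3, 43), (5, 61), (6, 41), (9, 64), (11, 17), (12, 50)])
v13: WRITE b=10  (b history now [(2, 44), (4, 27), (7, 32), (8, 19), (10, 32), (13, 10)])
v14: WRITE b=50  (b history now [(2, 44), (4, 27), (7, 32), (8, 19), (10, 32), (13, 10), (14, 50)])
v15: WRITE b=23  (b history now [(2, 44), (4, 27), (7, 32), (8, 19), (10, 32), (13, 10), (14, 50), (15, 23)])
v16: WRITE a=41  (a history now [(1, 54), (3, 43), (5, 61), (6, 41), (9, 64), (11, 17), (12, 50), (16, 41)])
v17: WRITE a=26  (a history now [(1, 54), (3, 43), (5, 61), (6, 41), (9, 64), (11, 17), (12, 50), (16, 41), (17, 26)])
v18: WRITE a=29  (a history now [(1, 54), (3, 43), (5, 61), (6, 41), (9, 64), (11, 17), (12, 50), (16, 41), (17, 26), (18, 29)])
v19: WRITE b=25  (b history now [(2, 44), (4, 27), (7, 32), (8, 19), (10, 32), (13, 10), (14, 50), (15, 23), (19, 25)])
v20: WRITE b=48  (b history now [(2, 44), (4, 27), (7, 32), (8, 19), (10, 32), (13, 10), (14, 50), (15, 23), (19, 25), (20, 48)])
v21: WRITE a=19  (a history now [(1, 54), (3, 43), (5, 61), (6, 41), (9, 64), (11, 17), (12, 50), (16, 41), (17, 26), (18, 29), (21, 19)])
READ a @v2: history=[(1, 54), (3, 43), (5, 61), (6, 41), (9, 64), (11, 17), (12, 50), (16, 41), (17, 26), (18, 29), (21, 19)] -> pick v1 -> 54
v22: WRITE a=12  (a history now [(1, 54), (3, 43), (5, 61), (6, 41), (9, 64), (11, 17), (12, 50), (16, 41), (17, 26), (18, 29), (21, 19), (22, 12)])
v23: WRITE a=16  (a history now [(1, 54), (3, 43), (5, 61), (6, 41), (9, 64), (11, 17), (12, 50), (16, 41), (17, 26), (18, 29), (21, 19), (22, 12), (23, 16)])
READ a @v13: history=[(1, 54), (3, 43), (5, 61), (6, 41), (9, 64), (11, 17), (12, 50), (16, 41), (17, 26), (18, 29), (21, 19), (22, 12), (23, 16)] -> pick v12 -> 50
v24: WRITE b=13  (b history now [(2, 44), (4, 27), (7, 32), (8, 19), (10, 32), (13, 10), (14, 50), (15, 23), (19, 25), (20, 48), (24, 13)])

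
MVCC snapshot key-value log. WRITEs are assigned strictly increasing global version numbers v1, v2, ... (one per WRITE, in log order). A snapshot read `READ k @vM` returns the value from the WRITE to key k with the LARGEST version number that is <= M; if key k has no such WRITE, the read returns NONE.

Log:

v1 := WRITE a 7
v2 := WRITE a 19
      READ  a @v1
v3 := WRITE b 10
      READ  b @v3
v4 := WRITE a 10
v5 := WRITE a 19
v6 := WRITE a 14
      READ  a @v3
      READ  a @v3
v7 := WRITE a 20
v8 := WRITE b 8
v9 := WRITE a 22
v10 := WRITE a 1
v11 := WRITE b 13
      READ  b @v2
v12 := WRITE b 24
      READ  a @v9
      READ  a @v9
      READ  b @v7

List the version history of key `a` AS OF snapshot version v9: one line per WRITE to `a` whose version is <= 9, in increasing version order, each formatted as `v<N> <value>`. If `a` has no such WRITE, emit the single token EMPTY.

Answer: v1 7
v2 19
v4 10
v5 19
v6 14
v7 20
v9 22

Derivation:
Scan writes for key=a with version <= 9:
  v1 WRITE a 7 -> keep
  v2 WRITE a 19 -> keep
  v3 WRITE b 10 -> skip
  v4 WRITE a 10 -> keep
  v5 WRITE a 19 -> keep
  v6 WRITE a 14 -> keep
  v7 WRITE a 20 -> keep
  v8 WRITE b 8 -> skip
  v9 WRITE a 22 -> keep
  v10 WRITE a 1 -> drop (> snap)
  v11 WRITE b 13 -> skip
  v12 WRITE b 24 -> skip
Collected: [(1, 7), (2, 19), (4, 10), (5, 19), (6, 14), (7, 20), (9, 22)]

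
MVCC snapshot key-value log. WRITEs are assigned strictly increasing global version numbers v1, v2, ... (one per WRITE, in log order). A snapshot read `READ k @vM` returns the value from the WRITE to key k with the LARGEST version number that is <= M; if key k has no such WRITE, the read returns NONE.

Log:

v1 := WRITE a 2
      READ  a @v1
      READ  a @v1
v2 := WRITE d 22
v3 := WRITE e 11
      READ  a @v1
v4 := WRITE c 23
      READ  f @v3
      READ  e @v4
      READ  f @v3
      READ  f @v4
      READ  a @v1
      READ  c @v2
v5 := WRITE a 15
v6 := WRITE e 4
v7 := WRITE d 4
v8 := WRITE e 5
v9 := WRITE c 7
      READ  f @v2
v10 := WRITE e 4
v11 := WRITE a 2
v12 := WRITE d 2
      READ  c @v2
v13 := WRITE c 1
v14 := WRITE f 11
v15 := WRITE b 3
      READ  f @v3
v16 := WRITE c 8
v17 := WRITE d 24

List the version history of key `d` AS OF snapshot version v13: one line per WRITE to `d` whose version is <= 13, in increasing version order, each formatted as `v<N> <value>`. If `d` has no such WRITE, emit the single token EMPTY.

Scan writes for key=d with version <= 13:
  v1 WRITE a 2 -> skip
  v2 WRITE d 22 -> keep
  v3 WRITE e 11 -> skip
  v4 WRITE c 23 -> skip
  v5 WRITE a 15 -> skip
  v6 WRITE e 4 -> skip
  v7 WRITE d 4 -> keep
  v8 WRITE e 5 -> skip
  v9 WRITE c 7 -> skip
  v10 WRITE e 4 -> skip
  v11 WRITE a 2 -> skip
  v12 WRITE d 2 -> keep
  v13 WRITE c 1 -> skip
  v14 WRITE f 11 -> skip
  v15 WRITE b 3 -> skip
  v16 WRITE c 8 -> skip
  v17 WRITE d 24 -> drop (> snap)
Collected: [(2, 22), (7, 4), (12, 2)]

Answer: v2 22
v7 4
v12 2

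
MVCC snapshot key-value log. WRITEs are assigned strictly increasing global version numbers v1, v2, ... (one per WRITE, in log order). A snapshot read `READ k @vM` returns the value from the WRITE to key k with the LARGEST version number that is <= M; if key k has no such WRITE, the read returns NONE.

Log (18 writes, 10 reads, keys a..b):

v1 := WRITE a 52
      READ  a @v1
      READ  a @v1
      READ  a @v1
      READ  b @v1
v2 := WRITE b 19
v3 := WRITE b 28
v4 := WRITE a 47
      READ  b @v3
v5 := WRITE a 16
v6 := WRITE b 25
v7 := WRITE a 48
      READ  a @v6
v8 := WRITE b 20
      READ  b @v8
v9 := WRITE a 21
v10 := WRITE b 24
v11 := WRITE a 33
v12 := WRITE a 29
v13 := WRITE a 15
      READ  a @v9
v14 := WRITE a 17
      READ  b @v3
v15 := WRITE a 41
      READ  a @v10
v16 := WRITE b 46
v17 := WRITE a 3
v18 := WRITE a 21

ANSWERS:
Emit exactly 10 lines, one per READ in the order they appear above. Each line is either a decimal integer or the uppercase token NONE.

v1: WRITE a=52  (a history now [(1, 52)])
READ a @v1: history=[(1, 52)] -> pick v1 -> 52
READ a @v1: history=[(1, 52)] -> pick v1 -> 52
READ a @v1: history=[(1, 52)] -> pick v1 -> 52
READ b @v1: history=[] -> no version <= 1 -> NONE
v2: WRITE b=19  (b history now [(2, 19)])
v3: WRITE b=28  (b history now [(2, 19), (3, 28)])
v4: WRITE a=47  (a history now [(1, 52), (4, 47)])
READ b @v3: history=[(2, 19), (3, 28)] -> pick v3 -> 28
v5: WRITE a=16  (a history now [(1, 52), (4, 47), (5, 16)])
v6: WRITE b=25  (b history now [(2, 19), (3, 28), (6, 25)])
v7: WRITE a=48  (a history now [(1, 52), (4, 47), (5, 16), (7, 48)])
READ a @v6: history=[(1, 52), (4, 47), (5, 16), (7, 48)] -> pick v5 -> 16
v8: WRITE b=20  (b history now [(2, 19), (3, 28), (6, 25), (8, 20)])
READ b @v8: history=[(2, 19), (3, 28), (6, 25), (8, 20)] -> pick v8 -> 20
v9: WRITE a=21  (a history now [(1, 52), (4, 47), (5, 16), (7, 48), (9, 21)])
v10: WRITE b=24  (b history now [(2, 19), (3, 28), (6, 25), (8, 20), (10, 24)])
v11: WRITE a=33  (a history now [(1, 52), (4, 47), (5, 16), (7, 48), (9, 21), (11, 33)])
v12: WRITE a=29  (a history now [(1, 52), (4, 47), (5, 16), (7, 48), (9, 21), (11, 33), (12, 29)])
v13: WRITE a=15  (a history now [(1, 52), (4, 47), (5, 16), (7, 48), (9, 21), (11, 33), (12, 29), (13, 15)])
READ a @v9: history=[(1, 52), (4, 47), (5, 16), (7, 48), (9, 21), (11, 33), (12, 29), (13, 15)] -> pick v9 -> 21
v14: WRITE a=17  (a history now [(1, 52), (4, 47), (5, 16), (7, 48), (9, 21), (11, 33), (12, 29), (13, 15), (14, 17)])
READ b @v3: history=[(2, 19), (3, 28), (6, 25), (8, 20), (10, 24)] -> pick v3 -> 28
v15: WRITE a=41  (a history now [(1, 52), (4, 47), (5, 16), (7, 48), (9, 21), (11, 33), (12, 29), (13, 15), (14, 17), (15, 41)])
READ a @v10: history=[(1, 52), (4, 47), (5, 16), (7, 48), (9, 21), (11, 33), (12, 29), (13, 15), (14, 17), (15, 41)] -> pick v9 -> 21
v16: WRITE b=46  (b history now [(2, 19), (3, 28), (6, 25), (8, 20), (10, 24), (16, 46)])
v17: WRITE a=3  (a history now [(1, 52), (4, 47), (5, 16), (7, 48), (9, 21), (11, 33), (12, 29), (13, 15), (14, 17), (15, 41), (17, 3)])
v18: WRITE a=21  (a history now [(1, 52), (4, 47), (5, 16), (7, 48), (9, 21), (11, 33), (12, 29), (13, 15), (14, 17), (15, 41), (17, 3), (18, 21)])

Answer: 52
52
52
NONE
28
16
20
21
28
21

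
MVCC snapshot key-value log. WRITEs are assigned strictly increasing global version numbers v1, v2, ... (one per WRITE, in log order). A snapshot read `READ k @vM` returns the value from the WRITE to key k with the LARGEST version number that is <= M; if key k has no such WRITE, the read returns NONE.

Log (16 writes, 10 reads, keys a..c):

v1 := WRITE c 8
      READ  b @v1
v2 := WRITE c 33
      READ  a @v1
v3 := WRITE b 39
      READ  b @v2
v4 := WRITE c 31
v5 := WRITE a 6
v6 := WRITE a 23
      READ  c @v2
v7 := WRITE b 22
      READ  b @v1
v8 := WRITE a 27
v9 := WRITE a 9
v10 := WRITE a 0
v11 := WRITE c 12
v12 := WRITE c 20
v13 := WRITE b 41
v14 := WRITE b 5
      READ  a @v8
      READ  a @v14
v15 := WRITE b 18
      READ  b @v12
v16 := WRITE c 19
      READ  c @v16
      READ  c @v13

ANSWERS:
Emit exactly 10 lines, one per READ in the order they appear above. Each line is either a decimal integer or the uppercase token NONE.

Answer: NONE
NONE
NONE
33
NONE
27
0
22
19
20

Derivation:
v1: WRITE c=8  (c history now [(1, 8)])
READ b @v1: history=[] -> no version <= 1 -> NONE
v2: WRITE c=33  (c history now [(1, 8), (2, 33)])
READ a @v1: history=[] -> no version <= 1 -> NONE
v3: WRITE b=39  (b history now [(3, 39)])
READ b @v2: history=[(3, 39)] -> no version <= 2 -> NONE
v4: WRITE c=31  (c history now [(1, 8), (2, 33), (4, 31)])
v5: WRITE a=6  (a history now [(5, 6)])
v6: WRITE a=23  (a history now [(5, 6), (6, 23)])
READ c @v2: history=[(1, 8), (2, 33), (4, 31)] -> pick v2 -> 33
v7: WRITE b=22  (b history now [(3, 39), (7, 22)])
READ b @v1: history=[(3, 39), (7, 22)] -> no version <= 1 -> NONE
v8: WRITE a=27  (a history now [(5, 6), (6, 23), (8, 27)])
v9: WRITE a=9  (a history now [(5, 6), (6, 23), (8, 27), (9, 9)])
v10: WRITE a=0  (a history now [(5, 6), (6, 23), (8, 27), (9, 9), (10, 0)])
v11: WRITE c=12  (c history now [(1, 8), (2, 33), (4, 31), (11, 12)])
v12: WRITE c=20  (c history now [(1, 8), (2, 33), (4, 31), (11, 12), (12, 20)])
v13: WRITE b=41  (b history now [(3, 39), (7, 22), (13, 41)])
v14: WRITE b=5  (b history now [(3, 39), (7, 22), (13, 41), (14, 5)])
READ a @v8: history=[(5, 6), (6, 23), (8, 27), (9, 9), (10, 0)] -> pick v8 -> 27
READ a @v14: history=[(5, 6), (6, 23), (8, 27), (9, 9), (10, 0)] -> pick v10 -> 0
v15: WRITE b=18  (b history now [(3, 39), (7, 22), (13, 41), (14, 5), (15, 18)])
READ b @v12: history=[(3, 39), (7, 22), (13, 41), (14, 5), (15, 18)] -> pick v7 -> 22
v16: WRITE c=19  (c history now [(1, 8), (2, 33), (4, 31), (11, 12), (12, 20), (16, 19)])
READ c @v16: history=[(1, 8), (2, 33), (4, 31), (11, 12), (12, 20), (16, 19)] -> pick v16 -> 19
READ c @v13: history=[(1, 8), (2, 33), (4, 31), (11, 12), (12, 20), (16, 19)] -> pick v12 -> 20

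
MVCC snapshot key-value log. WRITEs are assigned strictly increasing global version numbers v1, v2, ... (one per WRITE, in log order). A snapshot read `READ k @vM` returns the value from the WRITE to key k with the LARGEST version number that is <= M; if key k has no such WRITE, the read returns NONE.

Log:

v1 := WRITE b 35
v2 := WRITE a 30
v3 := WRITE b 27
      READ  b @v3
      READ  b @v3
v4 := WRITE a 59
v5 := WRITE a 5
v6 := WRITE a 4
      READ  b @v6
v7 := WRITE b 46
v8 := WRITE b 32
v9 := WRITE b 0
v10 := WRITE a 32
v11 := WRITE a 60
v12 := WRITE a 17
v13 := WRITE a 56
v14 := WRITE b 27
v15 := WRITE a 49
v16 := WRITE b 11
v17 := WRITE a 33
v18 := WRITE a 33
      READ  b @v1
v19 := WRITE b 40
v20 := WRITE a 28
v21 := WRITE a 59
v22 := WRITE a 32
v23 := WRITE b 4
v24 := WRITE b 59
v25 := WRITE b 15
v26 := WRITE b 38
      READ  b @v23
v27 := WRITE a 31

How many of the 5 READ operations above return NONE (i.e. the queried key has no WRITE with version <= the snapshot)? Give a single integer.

v1: WRITE b=35  (b history now [(1, 35)])
v2: WRITE a=30  (a history now [(2, 30)])
v3: WRITE b=27  (b history now [(1, 35), (3, 27)])
READ b @v3: history=[(1, 35), (3, 27)] -> pick v3 -> 27
READ b @v3: history=[(1, 35), (3, 27)] -> pick v3 -> 27
v4: WRITE a=59  (a history now [(2, 30), (4, 59)])
v5: WRITE a=5  (a history now [(2, 30), (4, 59), (5, 5)])
v6: WRITE a=4  (a history now [(2, 30), (4, 59), (5, 5), (6, 4)])
READ b @v6: history=[(1, 35), (3, 27)] -> pick v3 -> 27
v7: WRITE b=46  (b history now [(1, 35), (3, 27), (7, 46)])
v8: WRITE b=32  (b history now [(1, 35), (3, 27), (7, 46), (8, 32)])
v9: WRITE b=0  (b history now [(1, 35), (3, 27), (7, 46), (8, 32), (9, 0)])
v10: WRITE a=32  (a history now [(2, 30), (4, 59), (5, 5), (6, 4), (10, 32)])
v11: WRITE a=60  (a history now [(2, 30), (4, 59), (5, 5), (6, 4), (10, 32), (11, 60)])
v12: WRITE a=17  (a history now [(2, 30), (4, 59), (5, 5), (6, 4), (10, 32), (11, 60), (12, 17)])
v13: WRITE a=56  (a history now [(2, 30), (4, 59), (5, 5), (6, 4), (10, 32), (11, 60), (12, 17), (13, 56)])
v14: WRITE b=27  (b history now [(1, 35), (3, 27), (7, 46), (8, 32), (9, 0), (14, 27)])
v15: WRITE a=49  (a history now [(2, 30), (4, 59), (5, 5), (6, 4), (10, 32), (11, 60), (12, 17), (13, 56), (15, 49)])
v16: WRITE b=11  (b history now [(1, 35), (3, 27), (7, 46), (8, 32), (9, 0), (14, 27), (16, 11)])
v17: WRITE a=33  (a history now [(2, 30), (4, 59), (5, 5), (6, 4), (10, 32), (11, 60), (12, 17), (13, 56), (15, 49), (17, 33)])
v18: WRITE a=33  (a history now [(2, 30), (4, 59), (5, 5), (6, 4), (10, 32), (11, 60), (12, 17), (13, 56), (15, 49), (17, 33), (18, 33)])
READ b @v1: history=[(1, 35), (3, 27), (7, 46), (8, 32), (9, 0), (14, 27), (16, 11)] -> pick v1 -> 35
v19: WRITE b=40  (b history now [(1, 35), (3, 27), (7, 46), (8, 32), (9, 0), (14, 27), (16, 11), (19, 40)])
v20: WRITE a=28  (a history now [(2, 30), (4, 59), (5, 5), (6, 4), (10, 32), (11, 60), (12, 17), (13, 56), (15, 49), (17, 33), (18, 33), (20, 28)])
v21: WRITE a=59  (a history now [(2, 30), (4, 59), (5, 5), (6, 4), (10, 32), (11, 60), (12, 17), (13, 56), (15, 49), (17, 33), (18, 33), (20, 28), (21, 59)])
v22: WRITE a=32  (a history now [(2, 30), (4, 59), (5, 5), (6, 4), (10, 32), (11, 60), (12, 17), (13, 56), (15, 49), (17, 33), (18, 33), (20, 28), (21, 59), (22, 32)])
v23: WRITE b=4  (b history now [(1, 35), (3, 27), (7, 46), (8, 32), (9, 0), (14, 27), (16, 11), (19, 40), (23, 4)])
v24: WRITE b=59  (b history now [(1, 35), (3, 27), (7, 46), (8, 32), (9, 0), (14, 27), (16, 11), (19, 40), (23, 4), (24, 59)])
v25: WRITE b=15  (b history now [(1, 35), (3, 27), (7, 46), (8, 32), (9, 0), (14, 27), (16, 11), (19, 40), (23, 4), (24, 59), (25, 15)])
v26: WRITE b=38  (b history now [(1, 35), (3, 27), (7, 46), (8, 32), (9, 0), (14, 27), (16, 11), (19, 40), (23, 4), (24, 59), (25, 15), (26, 38)])
READ b @v23: history=[(1, 35), (3, 27), (7, 46), (8, 32), (9, 0), (14, 27), (16, 11), (19, 40), (23, 4), (24, 59), (25, 15), (26, 38)] -> pick v23 -> 4
v27: WRITE a=31  (a history now [(2, 30), (4, 59), (5, 5), (6, 4), (10, 32), (11, 60), (12, 17), (13, 56), (15, 49), (17, 33), (18, 33), (20, 28), (21, 59), (22, 32), (27, 31)])
Read results in order: ['27', '27', '27', '35', '4']
NONE count = 0

Answer: 0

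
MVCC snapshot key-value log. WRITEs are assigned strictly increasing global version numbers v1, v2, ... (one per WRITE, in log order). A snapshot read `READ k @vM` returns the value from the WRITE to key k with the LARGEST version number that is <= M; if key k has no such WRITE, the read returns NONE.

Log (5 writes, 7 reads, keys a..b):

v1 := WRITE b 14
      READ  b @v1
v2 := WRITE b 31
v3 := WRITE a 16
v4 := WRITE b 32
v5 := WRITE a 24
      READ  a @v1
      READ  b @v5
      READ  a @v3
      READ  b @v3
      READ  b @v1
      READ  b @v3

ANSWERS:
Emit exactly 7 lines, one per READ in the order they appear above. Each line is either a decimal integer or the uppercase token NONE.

Answer: 14
NONE
32
16
31
14
31

Derivation:
v1: WRITE b=14  (b history now [(1, 14)])
READ b @v1: history=[(1, 14)] -> pick v1 -> 14
v2: WRITE b=31  (b history now [(1, 14), (2, 31)])
v3: WRITE a=16  (a history now [(3, 16)])
v4: WRITE b=32  (b history now [(1, 14), (2, 31), (4, 32)])
v5: WRITE a=24  (a history now [(3, 16), (5, 24)])
READ a @v1: history=[(3, 16), (5, 24)] -> no version <= 1 -> NONE
READ b @v5: history=[(1, 14), (2, 31), (4, 32)] -> pick v4 -> 32
READ a @v3: history=[(3, 16), (5, 24)] -> pick v3 -> 16
READ b @v3: history=[(1, 14), (2, 31), (4, 32)] -> pick v2 -> 31
READ b @v1: history=[(1, 14), (2, 31), (4, 32)] -> pick v1 -> 14
READ b @v3: history=[(1, 14), (2, 31), (4, 32)] -> pick v2 -> 31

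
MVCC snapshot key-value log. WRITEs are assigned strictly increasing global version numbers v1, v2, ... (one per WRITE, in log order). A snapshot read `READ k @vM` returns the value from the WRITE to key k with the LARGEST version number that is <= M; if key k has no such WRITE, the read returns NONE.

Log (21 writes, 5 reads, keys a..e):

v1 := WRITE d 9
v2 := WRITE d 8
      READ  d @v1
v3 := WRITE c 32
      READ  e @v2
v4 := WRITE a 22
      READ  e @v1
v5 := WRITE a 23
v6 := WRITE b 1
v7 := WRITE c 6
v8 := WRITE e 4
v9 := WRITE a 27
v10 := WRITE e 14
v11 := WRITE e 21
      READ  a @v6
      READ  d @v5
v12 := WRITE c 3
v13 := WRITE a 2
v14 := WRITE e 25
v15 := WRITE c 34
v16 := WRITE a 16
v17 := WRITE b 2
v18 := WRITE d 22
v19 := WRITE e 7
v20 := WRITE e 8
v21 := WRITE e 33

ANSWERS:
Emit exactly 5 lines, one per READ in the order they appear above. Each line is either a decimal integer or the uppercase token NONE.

Answer: 9
NONE
NONE
23
8

Derivation:
v1: WRITE d=9  (d history now [(1, 9)])
v2: WRITE d=8  (d history now [(1, 9), (2, 8)])
READ d @v1: history=[(1, 9), (2, 8)] -> pick v1 -> 9
v3: WRITE c=32  (c history now [(3, 32)])
READ e @v2: history=[] -> no version <= 2 -> NONE
v4: WRITE a=22  (a history now [(4, 22)])
READ e @v1: history=[] -> no version <= 1 -> NONE
v5: WRITE a=23  (a history now [(4, 22), (5, 23)])
v6: WRITE b=1  (b history now [(6, 1)])
v7: WRITE c=6  (c history now [(3, 32), (7, 6)])
v8: WRITE e=4  (e history now [(8, 4)])
v9: WRITE a=27  (a history now [(4, 22), (5, 23), (9, 27)])
v10: WRITE e=14  (e history now [(8, 4), (10, 14)])
v11: WRITE e=21  (e history now [(8, 4), (10, 14), (11, 21)])
READ a @v6: history=[(4, 22), (5, 23), (9, 27)] -> pick v5 -> 23
READ d @v5: history=[(1, 9), (2, 8)] -> pick v2 -> 8
v12: WRITE c=3  (c history now [(3, 32), (7, 6), (12, 3)])
v13: WRITE a=2  (a history now [(4, 22), (5, 23), (9, 27), (13, 2)])
v14: WRITE e=25  (e history now [(8, 4), (10, 14), (11, 21), (14, 25)])
v15: WRITE c=34  (c history now [(3, 32), (7, 6), (12, 3), (15, 34)])
v16: WRITE a=16  (a history now [(4, 22), (5, 23), (9, 27), (13, 2), (16, 16)])
v17: WRITE b=2  (b history now [(6, 1), (17, 2)])
v18: WRITE d=22  (d history now [(1, 9), (2, 8), (18, 22)])
v19: WRITE e=7  (e history now [(8, 4), (10, 14), (11, 21), (14, 25), (19, 7)])
v20: WRITE e=8  (e history now [(8, 4), (10, 14), (11, 21), (14, 25), (19, 7), (20, 8)])
v21: WRITE e=33  (e history now [(8, 4), (10, 14), (11, 21), (14, 25), (19, 7), (20, 8), (21, 33)])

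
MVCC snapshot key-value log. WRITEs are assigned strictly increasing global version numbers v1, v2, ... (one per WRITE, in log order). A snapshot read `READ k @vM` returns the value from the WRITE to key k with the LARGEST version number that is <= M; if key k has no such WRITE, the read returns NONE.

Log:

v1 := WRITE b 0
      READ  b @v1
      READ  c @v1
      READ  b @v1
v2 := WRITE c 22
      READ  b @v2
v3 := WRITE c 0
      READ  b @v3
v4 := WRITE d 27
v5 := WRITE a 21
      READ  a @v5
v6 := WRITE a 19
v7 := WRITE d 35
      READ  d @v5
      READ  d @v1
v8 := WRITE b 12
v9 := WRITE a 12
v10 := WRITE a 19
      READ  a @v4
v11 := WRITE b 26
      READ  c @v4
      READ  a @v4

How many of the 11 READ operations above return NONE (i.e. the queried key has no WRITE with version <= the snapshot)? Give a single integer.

Answer: 4

Derivation:
v1: WRITE b=0  (b history now [(1, 0)])
READ b @v1: history=[(1, 0)] -> pick v1 -> 0
READ c @v1: history=[] -> no version <= 1 -> NONE
READ b @v1: history=[(1, 0)] -> pick v1 -> 0
v2: WRITE c=22  (c history now [(2, 22)])
READ b @v2: history=[(1, 0)] -> pick v1 -> 0
v3: WRITE c=0  (c history now [(2, 22), (3, 0)])
READ b @v3: history=[(1, 0)] -> pick v1 -> 0
v4: WRITE d=27  (d history now [(4, 27)])
v5: WRITE a=21  (a history now [(5, 21)])
READ a @v5: history=[(5, 21)] -> pick v5 -> 21
v6: WRITE a=19  (a history now [(5, 21), (6, 19)])
v7: WRITE d=35  (d history now [(4, 27), (7, 35)])
READ d @v5: history=[(4, 27), (7, 35)] -> pick v4 -> 27
READ d @v1: history=[(4, 27), (7, 35)] -> no version <= 1 -> NONE
v8: WRITE b=12  (b history now [(1, 0), (8, 12)])
v9: WRITE a=12  (a history now [(5, 21), (6, 19), (9, 12)])
v10: WRITE a=19  (a history now [(5, 21), (6, 19), (9, 12), (10, 19)])
READ a @v4: history=[(5, 21), (6, 19), (9, 12), (10, 19)] -> no version <= 4 -> NONE
v11: WRITE b=26  (b history now [(1, 0), (8, 12), (11, 26)])
READ c @v4: history=[(2, 22), (3, 0)] -> pick v3 -> 0
READ a @v4: history=[(5, 21), (6, 19), (9, 12), (10, 19)] -> no version <= 4 -> NONE
Read results in order: ['0', 'NONE', '0', '0', '0', '21', '27', 'NONE', 'NONE', '0', 'NONE']
NONE count = 4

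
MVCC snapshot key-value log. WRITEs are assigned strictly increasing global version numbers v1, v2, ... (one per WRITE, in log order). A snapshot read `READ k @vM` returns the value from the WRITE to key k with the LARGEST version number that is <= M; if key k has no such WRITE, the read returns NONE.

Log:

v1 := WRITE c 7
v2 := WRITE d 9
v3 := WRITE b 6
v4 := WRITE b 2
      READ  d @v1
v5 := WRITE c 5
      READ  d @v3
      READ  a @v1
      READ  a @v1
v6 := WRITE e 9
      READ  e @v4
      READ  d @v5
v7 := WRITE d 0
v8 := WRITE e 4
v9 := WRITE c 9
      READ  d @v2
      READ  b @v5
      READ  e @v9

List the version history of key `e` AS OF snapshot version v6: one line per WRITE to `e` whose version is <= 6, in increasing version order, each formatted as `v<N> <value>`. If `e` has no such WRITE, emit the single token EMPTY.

Answer: v6 9

Derivation:
Scan writes for key=e with version <= 6:
  v1 WRITE c 7 -> skip
  v2 WRITE d 9 -> skip
  v3 WRITE b 6 -> skip
  v4 WRITE b 2 -> skip
  v5 WRITE c 5 -> skip
  v6 WRITE e 9 -> keep
  v7 WRITE d 0 -> skip
  v8 WRITE e 4 -> drop (> snap)
  v9 WRITE c 9 -> skip
Collected: [(6, 9)]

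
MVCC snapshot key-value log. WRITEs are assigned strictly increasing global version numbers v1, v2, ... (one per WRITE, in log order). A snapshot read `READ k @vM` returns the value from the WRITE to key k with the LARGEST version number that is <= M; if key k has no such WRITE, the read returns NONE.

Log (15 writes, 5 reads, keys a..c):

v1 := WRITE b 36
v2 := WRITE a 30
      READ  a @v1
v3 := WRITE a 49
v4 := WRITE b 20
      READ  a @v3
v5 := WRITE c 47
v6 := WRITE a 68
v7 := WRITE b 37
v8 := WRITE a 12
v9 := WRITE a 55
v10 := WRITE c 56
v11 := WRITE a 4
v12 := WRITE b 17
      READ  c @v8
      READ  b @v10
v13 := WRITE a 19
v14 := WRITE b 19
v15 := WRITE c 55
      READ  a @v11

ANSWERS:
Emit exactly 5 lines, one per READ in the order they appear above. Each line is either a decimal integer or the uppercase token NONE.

Answer: NONE
49
47
37
4

Derivation:
v1: WRITE b=36  (b history now [(1, 36)])
v2: WRITE a=30  (a history now [(2, 30)])
READ a @v1: history=[(2, 30)] -> no version <= 1 -> NONE
v3: WRITE a=49  (a history now [(2, 30), (3, 49)])
v4: WRITE b=20  (b history now [(1, 36), (4, 20)])
READ a @v3: history=[(2, 30), (3, 49)] -> pick v3 -> 49
v5: WRITE c=47  (c history now [(5, 47)])
v6: WRITE a=68  (a history now [(2, 30), (3, 49), (6, 68)])
v7: WRITE b=37  (b history now [(1, 36), (4, 20), (7, 37)])
v8: WRITE a=12  (a history now [(2, 30), (3, 49), (6, 68), (8, 12)])
v9: WRITE a=55  (a history now [(2, 30), (3, 49), (6, 68), (8, 12), (9, 55)])
v10: WRITE c=56  (c history now [(5, 47), (10, 56)])
v11: WRITE a=4  (a history now [(2, 30), (3, 49), (6, 68), (8, 12), (9, 55), (11, 4)])
v12: WRITE b=17  (b history now [(1, 36), (4, 20), (7, 37), (12, 17)])
READ c @v8: history=[(5, 47), (10, 56)] -> pick v5 -> 47
READ b @v10: history=[(1, 36), (4, 20), (7, 37), (12, 17)] -> pick v7 -> 37
v13: WRITE a=19  (a history now [(2, 30), (3, 49), (6, 68), (8, 12), (9, 55), (11, 4), (13, 19)])
v14: WRITE b=19  (b history now [(1, 36), (4, 20), (7, 37), (12, 17), (14, 19)])
v15: WRITE c=55  (c history now [(5, 47), (10, 56), (15, 55)])
READ a @v11: history=[(2, 30), (3, 49), (6, 68), (8, 12), (9, 55), (11, 4), (13, 19)] -> pick v11 -> 4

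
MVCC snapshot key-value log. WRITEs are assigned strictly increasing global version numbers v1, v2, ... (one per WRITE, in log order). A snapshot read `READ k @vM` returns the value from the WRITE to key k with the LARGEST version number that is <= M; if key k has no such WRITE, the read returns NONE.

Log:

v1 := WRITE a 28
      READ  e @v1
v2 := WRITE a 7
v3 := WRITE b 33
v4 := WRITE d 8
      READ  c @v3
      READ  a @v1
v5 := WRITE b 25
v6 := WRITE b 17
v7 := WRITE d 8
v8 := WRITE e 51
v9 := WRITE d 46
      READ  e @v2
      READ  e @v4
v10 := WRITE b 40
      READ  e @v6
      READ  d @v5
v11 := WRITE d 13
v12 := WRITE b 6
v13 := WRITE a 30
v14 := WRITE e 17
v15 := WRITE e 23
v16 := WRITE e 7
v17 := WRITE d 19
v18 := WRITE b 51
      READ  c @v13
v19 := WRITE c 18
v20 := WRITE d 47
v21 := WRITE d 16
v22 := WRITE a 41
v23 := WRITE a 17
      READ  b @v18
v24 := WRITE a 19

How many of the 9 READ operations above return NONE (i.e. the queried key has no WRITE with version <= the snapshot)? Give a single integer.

v1: WRITE a=28  (a history now [(1, 28)])
READ e @v1: history=[] -> no version <= 1 -> NONE
v2: WRITE a=7  (a history now [(1, 28), (2, 7)])
v3: WRITE b=33  (b history now [(3, 33)])
v4: WRITE d=8  (d history now [(4, 8)])
READ c @v3: history=[] -> no version <= 3 -> NONE
READ a @v1: history=[(1, 28), (2, 7)] -> pick v1 -> 28
v5: WRITE b=25  (b history now [(3, 33), (5, 25)])
v6: WRITE b=17  (b history now [(3, 33), (5, 25), (6, 17)])
v7: WRITE d=8  (d history now [(4, 8), (7, 8)])
v8: WRITE e=51  (e history now [(8, 51)])
v9: WRITE d=46  (d history now [(4, 8), (7, 8), (9, 46)])
READ e @v2: history=[(8, 51)] -> no version <= 2 -> NONE
READ e @v4: history=[(8, 51)] -> no version <= 4 -> NONE
v10: WRITE b=40  (b history now [(3, 33), (5, 25), (6, 17), (10, 40)])
READ e @v6: history=[(8, 51)] -> no version <= 6 -> NONE
READ d @v5: history=[(4, 8), (7, 8), (9, 46)] -> pick v4 -> 8
v11: WRITE d=13  (d history now [(4, 8), (7, 8), (9, 46), (11, 13)])
v12: WRITE b=6  (b history now [(3, 33), (5, 25), (6, 17), (10, 40), (12, 6)])
v13: WRITE a=30  (a history now [(1, 28), (2, 7), (13, 30)])
v14: WRITE e=17  (e history now [(8, 51), (14, 17)])
v15: WRITE e=23  (e history now [(8, 51), (14, 17), (15, 23)])
v16: WRITE e=7  (e history now [(8, 51), (14, 17), (15, 23), (16, 7)])
v17: WRITE d=19  (d history now [(4, 8), (7, 8), (9, 46), (11, 13), (17, 19)])
v18: WRITE b=51  (b history now [(3, 33), (5, 25), (6, 17), (10, 40), (12, 6), (18, 51)])
READ c @v13: history=[] -> no version <= 13 -> NONE
v19: WRITE c=18  (c history now [(19, 18)])
v20: WRITE d=47  (d history now [(4, 8), (7, 8), (9, 46), (11, 13), (17, 19), (20, 47)])
v21: WRITE d=16  (d history now [(4, 8), (7, 8), (9, 46), (11, 13), (17, 19), (20, 47), (21, 16)])
v22: WRITE a=41  (a history now [(1, 28), (2, 7), (13, 30), (22, 41)])
v23: WRITE a=17  (a history now [(1, 28), (2, 7), (13, 30), (22, 41), (23, 17)])
READ b @v18: history=[(3, 33), (5, 25), (6, 17), (10, 40), (12, 6), (18, 51)] -> pick v18 -> 51
v24: WRITE a=19  (a history now [(1, 28), (2, 7), (13, 30), (22, 41), (23, 17), (24, 19)])
Read results in order: ['NONE', 'NONE', '28', 'NONE', 'NONE', 'NONE', '8', 'NONE', '51']
NONE count = 6

Answer: 6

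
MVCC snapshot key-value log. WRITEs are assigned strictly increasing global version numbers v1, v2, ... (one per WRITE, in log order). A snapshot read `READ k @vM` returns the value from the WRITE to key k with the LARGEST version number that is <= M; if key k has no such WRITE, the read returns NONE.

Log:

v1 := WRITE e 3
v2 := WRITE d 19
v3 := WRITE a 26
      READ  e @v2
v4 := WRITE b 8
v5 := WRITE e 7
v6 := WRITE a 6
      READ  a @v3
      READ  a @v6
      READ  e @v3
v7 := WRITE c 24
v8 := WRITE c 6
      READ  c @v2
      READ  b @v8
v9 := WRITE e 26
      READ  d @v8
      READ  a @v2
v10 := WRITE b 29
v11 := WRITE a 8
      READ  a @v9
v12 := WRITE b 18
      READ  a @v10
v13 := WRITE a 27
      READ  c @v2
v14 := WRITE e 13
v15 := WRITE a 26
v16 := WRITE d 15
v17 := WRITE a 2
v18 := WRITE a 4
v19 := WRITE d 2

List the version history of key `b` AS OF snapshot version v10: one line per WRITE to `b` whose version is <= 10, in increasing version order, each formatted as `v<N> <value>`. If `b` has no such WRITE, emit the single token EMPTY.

Answer: v4 8
v10 29

Derivation:
Scan writes for key=b with version <= 10:
  v1 WRITE e 3 -> skip
  v2 WRITE d 19 -> skip
  v3 WRITE a 26 -> skip
  v4 WRITE b 8 -> keep
  v5 WRITE e 7 -> skip
  v6 WRITE a 6 -> skip
  v7 WRITE c 24 -> skip
  v8 WRITE c 6 -> skip
  v9 WRITE e 26 -> skip
  v10 WRITE b 29 -> keep
  v11 WRITE a 8 -> skip
  v12 WRITE b 18 -> drop (> snap)
  v13 WRITE a 27 -> skip
  v14 WRITE e 13 -> skip
  v15 WRITE a 26 -> skip
  v16 WRITE d 15 -> skip
  v17 WRITE a 2 -> skip
  v18 WRITE a 4 -> skip
  v19 WRITE d 2 -> skip
Collected: [(4, 8), (10, 29)]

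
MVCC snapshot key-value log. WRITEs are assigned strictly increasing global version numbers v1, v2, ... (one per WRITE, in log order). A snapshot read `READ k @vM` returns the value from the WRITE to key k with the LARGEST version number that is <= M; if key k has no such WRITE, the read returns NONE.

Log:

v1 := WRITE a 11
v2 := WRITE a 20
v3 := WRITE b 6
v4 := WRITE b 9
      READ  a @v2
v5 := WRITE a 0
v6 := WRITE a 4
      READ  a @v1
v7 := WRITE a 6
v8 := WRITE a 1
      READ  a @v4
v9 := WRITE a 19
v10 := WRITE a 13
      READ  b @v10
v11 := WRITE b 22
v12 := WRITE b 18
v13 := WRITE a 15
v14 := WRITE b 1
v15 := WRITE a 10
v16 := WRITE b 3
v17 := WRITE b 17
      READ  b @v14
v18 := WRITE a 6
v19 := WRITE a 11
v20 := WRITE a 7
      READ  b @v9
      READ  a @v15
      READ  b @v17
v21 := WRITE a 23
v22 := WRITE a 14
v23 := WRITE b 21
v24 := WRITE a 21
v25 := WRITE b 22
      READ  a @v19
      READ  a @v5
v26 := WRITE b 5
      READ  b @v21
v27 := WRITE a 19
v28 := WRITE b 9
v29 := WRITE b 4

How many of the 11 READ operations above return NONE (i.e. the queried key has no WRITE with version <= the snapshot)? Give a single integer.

v1: WRITE a=11  (a history now [(1, 11)])
v2: WRITE a=20  (a history now [(1, 11), (2, 20)])
v3: WRITE b=6  (b history now [(3, 6)])
v4: WRITE b=9  (b history now [(3, 6), (4, 9)])
READ a @v2: history=[(1, 11), (2, 20)] -> pick v2 -> 20
v5: WRITE a=0  (a history now [(1, 11), (2, 20), (5, 0)])
v6: WRITE a=4  (a history now [(1, 11), (2, 20), (5, 0), (6, 4)])
READ a @v1: history=[(1, 11), (2, 20), (5, 0), (6, 4)] -> pick v1 -> 11
v7: WRITE a=6  (a history now [(1, 11), (2, 20), (5, 0), (6, 4), (7, 6)])
v8: WRITE a=1  (a history now [(1, 11), (2, 20), (5, 0), (6, 4), (7, 6), (8, 1)])
READ a @v4: history=[(1, 11), (2, 20), (5, 0), (6, 4), (7, 6), (8, 1)] -> pick v2 -> 20
v9: WRITE a=19  (a history now [(1, 11), (2, 20), (5, 0), (6, 4), (7, 6), (8, 1), (9, 19)])
v10: WRITE a=13  (a history now [(1, 11), (2, 20), (5, 0), (6, 4), (7, 6), (8, 1), (9, 19), (10, 13)])
READ b @v10: history=[(3, 6), (4, 9)] -> pick v4 -> 9
v11: WRITE b=22  (b history now [(3, 6), (4, 9), (11, 22)])
v12: WRITE b=18  (b history now [(3, 6), (4, 9), (11, 22), (12, 18)])
v13: WRITE a=15  (a history now [(1, 11), (2, 20), (5, 0), (6, 4), (7, 6), (8, 1), (9, 19), (10, 13), (13, 15)])
v14: WRITE b=1  (b history now [(3, 6), (4, 9), (11, 22), (12, 18), (14, 1)])
v15: WRITE a=10  (a history now [(1, 11), (2, 20), (5, 0), (6, 4), (7, 6), (8, 1), (9, 19), (10, 13), (13, 15), (15, 10)])
v16: WRITE b=3  (b history now [(3, 6), (4, 9), (11, 22), (12, 18), (14, 1), (16, 3)])
v17: WRITE b=17  (b history now [(3, 6), (4, 9), (11, 22), (12, 18), (14, 1), (16, 3), (17, 17)])
READ b @v14: history=[(3, 6), (4, 9), (11, 22), (12, 18), (14, 1), (16, 3), (17, 17)] -> pick v14 -> 1
v18: WRITE a=6  (a history now [(1, 11), (2, 20), (5, 0), (6, 4), (7, 6), (8, 1), (9, 19), (10, 13), (13, 15), (15, 10), (18, 6)])
v19: WRITE a=11  (a history now [(1, 11), (2, 20), (5, 0), (6, 4), (7, 6), (8, 1), (9, 19), (10, 13), (13, 15), (15, 10), (18, 6), (19, 11)])
v20: WRITE a=7  (a history now [(1, 11), (2, 20), (5, 0), (6, 4), (7, 6), (8, 1), (9, 19), (10, 13), (13, 15), (15, 10), (18, 6), (19, 11), (20, 7)])
READ b @v9: history=[(3, 6), (4, 9), (11, 22), (12, 18), (14, 1), (16, 3), (17, 17)] -> pick v4 -> 9
READ a @v15: history=[(1, 11), (2, 20), (5, 0), (6, 4), (7, 6), (8, 1), (9, 19), (10, 13), (13, 15), (15, 10), (18, 6), (19, 11), (20, 7)] -> pick v15 -> 10
READ b @v17: history=[(3, 6), (4, 9), (11, 22), (12, 18), (14, 1), (16, 3), (17, 17)] -> pick v17 -> 17
v21: WRITE a=23  (a history now [(1, 11), (2, 20), (5, 0), (6, 4), (7, 6), (8, 1), (9, 19), (10, 13), (13, 15), (15, 10), (18, 6), (19, 11), (20, 7), (21, 23)])
v22: WRITE a=14  (a history now [(1, 11), (2, 20), (5, 0), (6, 4), (7, 6), (8, 1), (9, 19), (10, 13), (13, 15), (15, 10), (18, 6), (19, 11), (20, 7), (21, 23), (22, 14)])
v23: WRITE b=21  (b history now [(3, 6), (4, 9), (11, 22), (12, 18), (14, 1), (16, 3), (17, 17), (23, 21)])
v24: WRITE a=21  (a history now [(1, 11), (2, 20), (5, 0), (6, 4), (7, 6), (8, 1), (9, 19), (10, 13), (13, 15), (15, 10), (18, 6), (19, 11), (20, 7), (21, 23), (22, 14), (24, 21)])
v25: WRITE b=22  (b history now [(3, 6), (4, 9), (11, 22), (12, 18), (14, 1), (16, 3), (17, 17), (23, 21), (25, 22)])
READ a @v19: history=[(1, 11), (2, 20), (5, 0), (6, 4), (7, 6), (8, 1), (9, 19), (10, 13), (13, 15), (15, 10), (18, 6), (19, 11), (20, 7), (21, 23), (22, 14), (24, 21)] -> pick v19 -> 11
READ a @v5: history=[(1, 11), (2, 20), (5, 0), (6, 4), (7, 6), (8, 1), (9, 19), (10, 13), (13, 15), (15, 10), (18, 6), (19, 11), (20, 7), (21, 23), (22, 14), (24, 21)] -> pick v5 -> 0
v26: WRITE b=5  (b history now [(3, 6), (4, 9), (11, 22), (12, 18), (14, 1), (16, 3), (17, 17), (23, 21), (25, 22), (26, 5)])
READ b @v21: history=[(3, 6), (4, 9), (11, 22), (12, 18), (14, 1), (16, 3), (17, 17), (23, 21), (25, 22), (26, 5)] -> pick v17 -> 17
v27: WRITE a=19  (a history now [(1, 11), (2, 20), (5, 0), (6, 4), (7, 6), (8, 1), (9, 19), (10, 13), (13, 15), (15, 10), (18, 6), (19, 11), (20, 7), (21, 23), (22, 14), (24, 21), (27, 19)])
v28: WRITE b=9  (b history now [(3, 6), (4, 9), (11, 22), (12, 18), (14, 1), (16, 3), (17, 17), (23, 21), (25, 22), (26, 5), (28, 9)])
v29: WRITE b=4  (b history now [(3, 6), (4, 9), (11, 22), (12, 18), (14, 1), (16, 3), (17, 17), (23, 21), (25, 22), (26, 5), (28, 9), (29, 4)])
Read results in order: ['20', '11', '20', '9', '1', '9', '10', '17', '11', '0', '17']
NONE count = 0

Answer: 0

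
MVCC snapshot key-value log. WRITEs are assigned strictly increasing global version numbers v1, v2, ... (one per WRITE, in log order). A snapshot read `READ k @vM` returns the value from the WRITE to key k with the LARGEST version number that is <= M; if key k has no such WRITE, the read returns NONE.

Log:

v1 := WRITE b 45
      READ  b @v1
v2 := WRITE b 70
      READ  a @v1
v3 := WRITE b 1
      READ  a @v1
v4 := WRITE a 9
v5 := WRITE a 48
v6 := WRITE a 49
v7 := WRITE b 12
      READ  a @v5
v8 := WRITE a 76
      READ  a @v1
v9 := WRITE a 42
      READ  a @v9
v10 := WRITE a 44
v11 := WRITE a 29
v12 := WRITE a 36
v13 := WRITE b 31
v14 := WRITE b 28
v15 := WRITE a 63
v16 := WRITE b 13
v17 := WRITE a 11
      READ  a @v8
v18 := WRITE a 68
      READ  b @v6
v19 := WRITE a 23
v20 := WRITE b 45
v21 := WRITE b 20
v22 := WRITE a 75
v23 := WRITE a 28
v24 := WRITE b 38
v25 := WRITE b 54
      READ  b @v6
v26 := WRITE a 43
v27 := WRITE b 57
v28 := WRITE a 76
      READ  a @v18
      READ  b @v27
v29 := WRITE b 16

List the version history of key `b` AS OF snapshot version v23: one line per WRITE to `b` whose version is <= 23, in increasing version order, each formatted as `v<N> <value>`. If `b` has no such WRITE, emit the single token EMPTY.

Answer: v1 45
v2 70
v3 1
v7 12
v13 31
v14 28
v16 13
v20 45
v21 20

Derivation:
Scan writes for key=b with version <= 23:
  v1 WRITE b 45 -> keep
  v2 WRITE b 70 -> keep
  v3 WRITE b 1 -> keep
  v4 WRITE a 9 -> skip
  v5 WRITE a 48 -> skip
  v6 WRITE a 49 -> skip
  v7 WRITE b 12 -> keep
  v8 WRITE a 76 -> skip
  v9 WRITE a 42 -> skip
  v10 WRITE a 44 -> skip
  v11 WRITE a 29 -> skip
  v12 WRITE a 36 -> skip
  v13 WRITE b 31 -> keep
  v14 WRITE b 28 -> keep
  v15 WRITE a 63 -> skip
  v16 WRITE b 13 -> keep
  v17 WRITE a 11 -> skip
  v18 WRITE a 68 -> skip
  v19 WRITE a 23 -> skip
  v20 WRITE b 45 -> keep
  v21 WRITE b 20 -> keep
  v22 WRITE a 75 -> skip
  v23 WRITE a 28 -> skip
  v24 WRITE b 38 -> drop (> snap)
  v25 WRITE b 54 -> drop (> snap)
  v26 WRITE a 43 -> skip
  v27 WRITE b 57 -> drop (> snap)
  v28 WRITE a 76 -> skip
  v29 WRITE b 16 -> drop (> snap)
Collected: [(1, 45), (2, 70), (3, 1), (7, 12), (13, 31), (14, 28), (16, 13), (20, 45), (21, 20)]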